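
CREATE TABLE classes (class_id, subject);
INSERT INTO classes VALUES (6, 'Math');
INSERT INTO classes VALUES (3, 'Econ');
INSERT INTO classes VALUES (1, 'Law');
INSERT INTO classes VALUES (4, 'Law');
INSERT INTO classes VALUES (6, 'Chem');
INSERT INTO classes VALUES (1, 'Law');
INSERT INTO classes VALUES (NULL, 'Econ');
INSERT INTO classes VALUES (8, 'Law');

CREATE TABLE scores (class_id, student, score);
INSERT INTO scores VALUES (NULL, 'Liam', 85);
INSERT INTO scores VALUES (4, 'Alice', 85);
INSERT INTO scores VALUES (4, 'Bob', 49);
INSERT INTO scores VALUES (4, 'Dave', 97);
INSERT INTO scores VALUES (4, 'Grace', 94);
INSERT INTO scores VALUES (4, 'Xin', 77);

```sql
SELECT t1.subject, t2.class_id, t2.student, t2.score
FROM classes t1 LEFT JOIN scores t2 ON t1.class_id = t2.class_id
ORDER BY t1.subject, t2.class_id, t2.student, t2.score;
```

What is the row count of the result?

12

LEFT JOIN keeps every row from `classes`; unmatched rows get NULL for `scores`'s columns.
Matching on t1.class_id = t2.class_id. A NULL in a compared column never satisfies the condition.
Matched pairs: 5; unmatched t1 rows kept: 7.
Total: 5 matched + 7 padded = 12 rows.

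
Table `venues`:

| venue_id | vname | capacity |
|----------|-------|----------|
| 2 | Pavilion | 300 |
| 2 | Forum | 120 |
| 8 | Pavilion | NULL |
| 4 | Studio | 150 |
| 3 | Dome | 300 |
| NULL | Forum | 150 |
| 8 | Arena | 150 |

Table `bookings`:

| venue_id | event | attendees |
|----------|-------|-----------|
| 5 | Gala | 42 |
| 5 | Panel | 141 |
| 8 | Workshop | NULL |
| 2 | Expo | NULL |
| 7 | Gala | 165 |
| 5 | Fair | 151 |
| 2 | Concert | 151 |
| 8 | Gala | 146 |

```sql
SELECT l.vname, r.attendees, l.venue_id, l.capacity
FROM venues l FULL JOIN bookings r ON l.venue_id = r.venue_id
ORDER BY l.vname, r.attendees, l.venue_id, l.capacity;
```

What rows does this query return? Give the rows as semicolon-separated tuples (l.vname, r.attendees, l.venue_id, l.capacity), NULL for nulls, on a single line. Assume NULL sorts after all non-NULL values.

(Arena, 146, 8, 150); (Arena, NULL, 8, 150); (Dome, NULL, 3, 300); (Forum, 151, 2, 120); (Forum, NULL, 2, 120); (Forum, NULL, NULL, 150); (Pavilion, 146, 8, NULL); (Pavilion, 151, 2, 300); (Pavilion, NULL, 2, 300); (Pavilion, NULL, 8, NULL); (Studio, NULL, 4, 150); (NULL, 42, NULL, NULL); (NULL, 141, NULL, NULL); (NULL, 151, NULL, NULL); (NULL, 165, NULL, NULL)

FULL OUTER JOIN keeps every row from both sides; unmatched rows get NULL for the other side's columns.
Matching on l.venue_id = r.venue_id. A NULL in a compared column never satisfies the condition.
- l[0] venue_id=2 → 2 match(es) in r → 2 row(s).
- l[1] venue_id=2 → 2 match(es) in r → 2 row(s).
- l[2] venue_id=8 → 2 match(es) in r → 2 row(s).
- l[3] venue_id=4 → no match; kept with NULLs on the r side.
- l[4] venue_id=3 → no match; kept with NULLs on the r side.
- l[5] venue_id=NULL → no match; kept with NULLs on the r side.
- l[6] venue_id=8 → 2 match(es) in r → 2 row(s).
- plus 4 unmatched r row(s), each kept with NULL l columns.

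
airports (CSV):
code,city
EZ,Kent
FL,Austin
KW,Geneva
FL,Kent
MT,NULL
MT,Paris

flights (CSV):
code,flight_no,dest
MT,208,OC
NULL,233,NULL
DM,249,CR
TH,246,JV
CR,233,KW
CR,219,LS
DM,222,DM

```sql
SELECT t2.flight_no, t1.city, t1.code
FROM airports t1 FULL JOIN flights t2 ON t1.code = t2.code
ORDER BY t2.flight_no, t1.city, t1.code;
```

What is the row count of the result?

FULL OUTER JOIN keeps every row from both sides; unmatched rows get NULL for the other side's columns.
Matching on t1.code = t2.code. A NULL in a compared column never satisfies the condition.
- code=EZ: no t2 row matches, row kept with t2 columns NULL.
- code=FL: no t2 row matches, row kept with t2 columns NULL.
- code=KW: no t2 row matches, row kept with t2 columns NULL.
- code=FL: no t2 row matches, row kept with t2 columns NULL.
- code=MT: 1 matching t2 row(s), so 1 row(s) emitted.
- code=MT: 1 matching t2 row(s), so 1 row(s) emitted.
- plus 6 unmatched t2 row(s), each kept with NULL t1 columns.
Total: 2 matched + 10 padded = 12 rows.

12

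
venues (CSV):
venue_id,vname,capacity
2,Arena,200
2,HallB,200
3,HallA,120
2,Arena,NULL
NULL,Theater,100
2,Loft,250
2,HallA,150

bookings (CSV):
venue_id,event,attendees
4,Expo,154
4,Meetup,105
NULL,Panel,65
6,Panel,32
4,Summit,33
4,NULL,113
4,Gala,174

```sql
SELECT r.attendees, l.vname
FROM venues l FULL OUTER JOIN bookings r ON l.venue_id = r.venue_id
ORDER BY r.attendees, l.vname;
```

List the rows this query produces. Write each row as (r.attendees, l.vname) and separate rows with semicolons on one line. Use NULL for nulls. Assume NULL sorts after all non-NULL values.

(32, NULL); (33, NULL); (65, NULL); (105, NULL); (113, NULL); (154, NULL); (174, NULL); (NULL, Arena); (NULL, Arena); (NULL, HallA); (NULL, HallA); (NULL, HallB); (NULL, Loft); (NULL, Theater)

FULL OUTER JOIN keeps every row from both sides; unmatched rows get NULL for the other side's columns.
Matching on l.venue_id = r.venue_id. A NULL in a compared column never satisfies the condition.
- l (venue_id=2) has no partner → padded with NULL.
- l (venue_id=2) has no partner → padded with NULL.
- l (venue_id=3) has no partner → padded with NULL.
- l (venue_id=2) has no partner → padded with NULL.
- l (venue_id=NULL) has no partner → padded with NULL.
- l (venue_id=2) has no partner → padded with NULL.
- l (venue_id=2) has no partner → padded with NULL.
- plus 7 unmatched r row(s), each kept with NULL l columns.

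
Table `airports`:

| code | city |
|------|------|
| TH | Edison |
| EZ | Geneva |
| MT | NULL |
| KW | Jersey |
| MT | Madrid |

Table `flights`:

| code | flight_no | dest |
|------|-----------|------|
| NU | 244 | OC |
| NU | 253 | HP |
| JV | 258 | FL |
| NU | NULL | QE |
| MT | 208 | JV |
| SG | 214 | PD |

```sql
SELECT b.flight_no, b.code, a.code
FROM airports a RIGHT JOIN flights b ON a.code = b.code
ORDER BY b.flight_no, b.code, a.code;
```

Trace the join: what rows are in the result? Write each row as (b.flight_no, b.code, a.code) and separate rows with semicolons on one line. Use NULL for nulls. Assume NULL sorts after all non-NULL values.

(208, MT, MT); (208, MT, MT); (214, SG, NULL); (244, NU, NULL); (253, NU, NULL); (258, JV, NULL); (NULL, NU, NULL)

RIGHT JOIN keeps every row from `flights`; unmatched rows get NULL for `airports`'s columns.
Matching on a.code = b.code.
- code=TH: no matching b row.
- code=EZ: no matching b row.
- code=MT: 1 matching b row(s), so 1 row(s) emitted.
- code=KW: no matching b row.
- code=MT: 1 matching b row(s), so 1 row(s) emitted.
- 5 b row(s) had no a match → kept, a columns NULL.
After projecting and ordering:
b.flight_no | b.code | a.code
208 | MT | MT
208 | MT | MT
214 | SG | NULL
244 | NU | NULL
253 | NU | NULL
258 | JV | NULL
NULL | NU | NULL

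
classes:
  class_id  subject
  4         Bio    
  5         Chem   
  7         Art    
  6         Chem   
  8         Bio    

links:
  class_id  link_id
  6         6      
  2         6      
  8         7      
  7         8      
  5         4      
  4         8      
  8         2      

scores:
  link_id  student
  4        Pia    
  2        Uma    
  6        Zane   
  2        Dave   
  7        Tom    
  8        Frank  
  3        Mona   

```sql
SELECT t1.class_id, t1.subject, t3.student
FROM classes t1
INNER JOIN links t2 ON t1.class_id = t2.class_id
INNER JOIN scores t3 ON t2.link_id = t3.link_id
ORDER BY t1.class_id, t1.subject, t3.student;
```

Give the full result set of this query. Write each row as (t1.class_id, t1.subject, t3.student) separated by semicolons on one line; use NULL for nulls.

Joins associate left-to-right: classes INNER JOIN links on class_id gives 6 intermediate row(s).
Then INNER JOIN `scores t3` on link_id: keep only rows whose t2.link_id appears in t3.

(4, Bio, Frank); (5, Chem, Pia); (6, Chem, Zane); (7, Art, Frank); (8, Bio, Dave); (8, Bio, Tom); (8, Bio, Uma)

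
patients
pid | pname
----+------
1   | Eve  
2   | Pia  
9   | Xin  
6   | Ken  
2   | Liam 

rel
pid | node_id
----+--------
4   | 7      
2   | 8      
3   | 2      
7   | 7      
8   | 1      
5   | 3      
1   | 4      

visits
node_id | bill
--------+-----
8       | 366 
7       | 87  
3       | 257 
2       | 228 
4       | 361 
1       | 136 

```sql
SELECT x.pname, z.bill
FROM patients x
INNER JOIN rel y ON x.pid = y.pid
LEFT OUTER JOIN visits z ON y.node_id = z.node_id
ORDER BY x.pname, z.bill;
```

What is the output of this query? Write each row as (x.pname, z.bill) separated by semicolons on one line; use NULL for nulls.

(Eve, 361); (Liam, 366); (Pia, 366)

Joins associate left-to-right: patients INNER JOIN rel on pid gives 3 intermediate row(s).
Then LEFT JOIN `visits z` on node_id: each of those 3 rows is kept; rows whose y.node_id has no match in z get NULL for z's columns.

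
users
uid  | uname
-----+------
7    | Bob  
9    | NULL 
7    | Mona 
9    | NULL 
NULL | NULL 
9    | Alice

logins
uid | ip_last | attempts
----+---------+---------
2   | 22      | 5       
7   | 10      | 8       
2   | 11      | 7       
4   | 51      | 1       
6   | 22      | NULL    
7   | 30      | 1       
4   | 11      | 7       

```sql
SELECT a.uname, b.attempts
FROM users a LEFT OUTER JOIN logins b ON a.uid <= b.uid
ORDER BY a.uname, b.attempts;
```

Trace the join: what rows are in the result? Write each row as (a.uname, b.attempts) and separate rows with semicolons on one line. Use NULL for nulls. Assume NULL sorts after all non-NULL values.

(Alice, NULL); (Bob, 1); (Bob, 8); (Mona, 1); (Mona, 8); (NULL, NULL); (NULL, NULL); (NULL, NULL)

LEFT JOIN keeps every row from `users`; unmatched rows get NULL for `logins`'s columns.
Matching on a.uid <= b.uid. A NULL in a compared column never satisfies the condition.
Matched pairs: 4; unmatched a rows kept: 4.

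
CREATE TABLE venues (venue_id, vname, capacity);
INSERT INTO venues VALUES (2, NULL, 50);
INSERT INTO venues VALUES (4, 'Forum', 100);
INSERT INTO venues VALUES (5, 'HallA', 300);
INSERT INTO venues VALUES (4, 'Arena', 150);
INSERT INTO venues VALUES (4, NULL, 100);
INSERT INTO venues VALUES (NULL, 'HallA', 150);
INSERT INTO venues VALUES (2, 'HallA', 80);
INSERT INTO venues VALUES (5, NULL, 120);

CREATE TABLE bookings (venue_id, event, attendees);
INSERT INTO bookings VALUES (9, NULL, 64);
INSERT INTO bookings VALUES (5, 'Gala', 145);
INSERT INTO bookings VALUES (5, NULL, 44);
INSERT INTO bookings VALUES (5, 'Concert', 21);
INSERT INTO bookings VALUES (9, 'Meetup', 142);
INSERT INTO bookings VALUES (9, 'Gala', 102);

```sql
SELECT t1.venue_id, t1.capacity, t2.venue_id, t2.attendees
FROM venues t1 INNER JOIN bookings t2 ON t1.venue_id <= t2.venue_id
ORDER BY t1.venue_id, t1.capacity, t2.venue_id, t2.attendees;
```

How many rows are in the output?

42

INNER JOIN keeps only pairs where the ON condition holds.
Matching on t1.venue_id <= t2.venue_id. A NULL in a compared column never satisfies the condition.
- t1 (venue_id=2) pairs with 6 row(s) of t2.
- t1 (venue_id=4) pairs with 6 row(s) of t2.
- t1 (venue_id=5) pairs with 6 row(s) of t2.
- t1 (venue_id=4) pairs with 6 row(s) of t2.
- t1 (venue_id=4) pairs with 6 row(s) of t2.
- t1 (venue_id=NULL) has no partner → excluded.
- t1 (venue_id=2) pairs with 6 row(s) of t2.
- t1 (venue_id=5) pairs with 6 row(s) of t2.
Total: 42 rows.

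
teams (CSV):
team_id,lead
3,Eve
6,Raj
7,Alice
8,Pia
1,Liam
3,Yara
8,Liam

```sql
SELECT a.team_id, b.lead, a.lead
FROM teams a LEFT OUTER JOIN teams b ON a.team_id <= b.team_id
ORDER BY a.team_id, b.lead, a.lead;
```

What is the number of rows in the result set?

LEFT JOIN keeps every row from `teams a`; unmatched rows get NULL for `teams b`'s columns.
Matching on a.team_id <= b.team_id.
Matched pairs: 30; unmatched a rows kept: 0.
Total: 30 rows.

30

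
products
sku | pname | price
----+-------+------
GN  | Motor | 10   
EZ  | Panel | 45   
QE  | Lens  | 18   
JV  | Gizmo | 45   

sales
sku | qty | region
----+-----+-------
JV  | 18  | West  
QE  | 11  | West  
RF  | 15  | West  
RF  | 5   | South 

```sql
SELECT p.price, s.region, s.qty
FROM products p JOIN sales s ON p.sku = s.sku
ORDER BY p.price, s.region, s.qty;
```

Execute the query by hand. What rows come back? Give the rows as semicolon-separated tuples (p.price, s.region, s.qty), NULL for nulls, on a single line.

(18, West, 11); (45, West, 18)

INNER JOIN keeps only pairs where the ON condition holds.
Matching on p.sku = s.sku.
- p[0] sku=GN → no match; dropped.
- p[1] sku=EZ → no match; dropped.
- p[2] sku=QE → 1 match(es) in s → 1 row(s).
- p[3] sku=JV → 1 match(es) in s → 1 row(s).
After projecting and ordering:
p.price | s.region | s.qty
18 | West | 11
45 | West | 18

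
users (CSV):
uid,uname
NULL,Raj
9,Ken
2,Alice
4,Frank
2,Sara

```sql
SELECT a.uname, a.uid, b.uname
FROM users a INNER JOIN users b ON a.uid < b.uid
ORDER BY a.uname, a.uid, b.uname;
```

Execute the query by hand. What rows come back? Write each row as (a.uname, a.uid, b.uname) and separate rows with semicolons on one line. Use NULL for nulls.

(Alice, 2, Frank); (Alice, 2, Ken); (Frank, 4, Ken); (Sara, 2, Frank); (Sara, 2, Ken)

INNER JOIN keeps only pairs where the ON condition holds.
Matching on a.uid < b.uid. A NULL in a compared column never satisfies the condition.
Matched pairs: 5.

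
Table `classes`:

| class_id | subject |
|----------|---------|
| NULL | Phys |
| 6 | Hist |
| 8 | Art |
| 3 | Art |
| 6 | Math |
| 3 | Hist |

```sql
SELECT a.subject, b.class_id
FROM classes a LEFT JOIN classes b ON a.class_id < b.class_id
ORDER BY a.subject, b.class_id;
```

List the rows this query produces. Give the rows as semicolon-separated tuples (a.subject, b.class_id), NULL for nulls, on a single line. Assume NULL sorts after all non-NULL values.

(Art, 6); (Art, 6); (Art, 8); (Art, NULL); (Hist, 6); (Hist, 6); (Hist, 8); (Hist, 8); (Math, 8); (Phys, NULL)

LEFT JOIN keeps every row from `classes a`; unmatched rows get NULL for `classes b`'s columns.
Matching on a.class_id < b.class_id. A NULL in a compared column never satisfies the condition.
- a row (class_id=NULL): no match → kept, b columns NULL.
- a row (class_id=6): matches 1 b row(s) → 1 output row(s).
- a row (class_id=8): no match → kept, b columns NULL.
- a row (class_id=3): matches 3 b row(s) → 3 output row(s).
- a row (class_id=6): matches 1 b row(s) → 1 output row(s).
- a row (class_id=3): matches 3 b row(s) → 3 output row(s).
After projecting and ordering:
a.subject | b.class_id
Art | 6
Art | 6
Art | 8
Art | NULL
Hist | 6
Hist | 6
Hist | 8
Hist | 8
Math | 8
Phys | NULL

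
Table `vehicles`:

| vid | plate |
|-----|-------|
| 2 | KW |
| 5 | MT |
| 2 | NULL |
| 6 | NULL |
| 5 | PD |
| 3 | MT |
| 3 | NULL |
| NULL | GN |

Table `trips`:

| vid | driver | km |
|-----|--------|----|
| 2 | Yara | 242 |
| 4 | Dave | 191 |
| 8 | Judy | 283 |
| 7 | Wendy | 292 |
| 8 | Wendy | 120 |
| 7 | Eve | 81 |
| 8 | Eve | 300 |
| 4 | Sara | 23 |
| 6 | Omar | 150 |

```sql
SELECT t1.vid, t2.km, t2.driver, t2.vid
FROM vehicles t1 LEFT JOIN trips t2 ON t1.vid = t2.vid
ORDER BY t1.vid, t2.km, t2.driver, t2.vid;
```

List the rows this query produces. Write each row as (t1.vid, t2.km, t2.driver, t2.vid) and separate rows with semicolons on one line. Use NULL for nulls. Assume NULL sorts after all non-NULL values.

LEFT JOIN keeps every row from `vehicles`; unmatched rows get NULL for `trips`'s columns.
Matching on t1.vid = t2.vid. A NULL in a compared column never satisfies the condition.
Matched pairs: 3; unmatched t1 rows kept: 5.

(2, 242, Yara, 2); (2, 242, Yara, 2); (3, NULL, NULL, NULL); (3, NULL, NULL, NULL); (5, NULL, NULL, NULL); (5, NULL, NULL, NULL); (6, 150, Omar, 6); (NULL, NULL, NULL, NULL)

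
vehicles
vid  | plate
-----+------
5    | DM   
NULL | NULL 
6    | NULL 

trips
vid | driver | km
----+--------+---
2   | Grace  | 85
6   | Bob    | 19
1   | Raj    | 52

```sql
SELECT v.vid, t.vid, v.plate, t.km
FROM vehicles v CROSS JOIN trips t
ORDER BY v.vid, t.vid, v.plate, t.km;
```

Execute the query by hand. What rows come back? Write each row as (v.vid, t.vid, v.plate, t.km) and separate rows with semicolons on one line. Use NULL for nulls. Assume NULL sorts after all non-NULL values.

(5, 1, DM, 52); (5, 2, DM, 85); (5, 6, DM, 19); (6, 1, NULL, 52); (6, 2, NULL, 85); (6, 6, NULL, 19); (NULL, 1, NULL, 52); (NULL, 2, NULL, 85); (NULL, 6, NULL, 19)

CROSS JOIN pairs every row of `vehicles` with every row of `trips`: 3 × 3 = 9 rows.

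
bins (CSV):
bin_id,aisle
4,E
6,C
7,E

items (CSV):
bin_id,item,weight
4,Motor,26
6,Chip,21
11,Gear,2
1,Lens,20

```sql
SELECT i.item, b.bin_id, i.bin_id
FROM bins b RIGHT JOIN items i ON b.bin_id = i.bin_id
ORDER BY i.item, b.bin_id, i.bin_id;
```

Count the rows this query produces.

4

RIGHT JOIN keeps every row from `items`; unmatched rows get NULL for `bins`'s columns.
Matching on b.bin_id = i.bin_id.
- bin_id=4: 1 matching i row(s), so 1 row(s) emitted.
- bin_id=6: 1 matching i row(s), so 1 row(s) emitted.
- bin_id=7: no matching i row.
- plus 2 unmatched i row(s), each kept with NULL b columns.
Total: 2 matched + 2 padded = 4 rows.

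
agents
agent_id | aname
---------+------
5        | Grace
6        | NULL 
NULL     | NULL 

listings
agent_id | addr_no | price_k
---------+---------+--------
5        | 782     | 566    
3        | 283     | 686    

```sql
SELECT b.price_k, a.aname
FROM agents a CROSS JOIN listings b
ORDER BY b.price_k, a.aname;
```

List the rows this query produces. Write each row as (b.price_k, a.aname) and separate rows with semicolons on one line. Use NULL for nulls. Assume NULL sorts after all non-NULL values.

CROSS JOIN pairs every row of `agents` with every row of `listings`: 3 × 2 = 6 rows.
After projecting and ordering:
b.price_k | a.aname
566 | Grace
566 | NULL
566 | NULL
686 | Grace
686 | NULL
686 | NULL

(566, Grace); (566, NULL); (566, NULL); (686, Grace); (686, NULL); (686, NULL)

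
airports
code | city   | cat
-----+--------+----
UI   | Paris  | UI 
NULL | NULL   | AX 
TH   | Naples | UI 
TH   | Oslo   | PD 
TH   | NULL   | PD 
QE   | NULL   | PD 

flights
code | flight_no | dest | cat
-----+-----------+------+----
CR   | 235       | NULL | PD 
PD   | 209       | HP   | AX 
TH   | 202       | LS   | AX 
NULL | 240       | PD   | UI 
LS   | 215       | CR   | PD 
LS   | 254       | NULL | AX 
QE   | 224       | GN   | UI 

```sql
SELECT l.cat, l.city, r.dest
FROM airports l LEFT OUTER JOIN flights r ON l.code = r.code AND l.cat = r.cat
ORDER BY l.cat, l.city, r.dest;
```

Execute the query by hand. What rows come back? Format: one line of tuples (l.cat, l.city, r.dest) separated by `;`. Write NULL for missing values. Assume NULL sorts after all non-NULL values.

(AX, NULL, NULL); (PD, Oslo, NULL); (PD, NULL, NULL); (PD, NULL, NULL); (UI, Naples, NULL); (UI, Paris, NULL)

LEFT JOIN keeps every row from `airports`; unmatched rows get NULL for `flights`'s columns.
Matching on l.code = r.code AND l.cat = r.cat. A NULL in a compared column never satisfies the condition.
Matched pairs: 0; unmatched l rows kept: 6.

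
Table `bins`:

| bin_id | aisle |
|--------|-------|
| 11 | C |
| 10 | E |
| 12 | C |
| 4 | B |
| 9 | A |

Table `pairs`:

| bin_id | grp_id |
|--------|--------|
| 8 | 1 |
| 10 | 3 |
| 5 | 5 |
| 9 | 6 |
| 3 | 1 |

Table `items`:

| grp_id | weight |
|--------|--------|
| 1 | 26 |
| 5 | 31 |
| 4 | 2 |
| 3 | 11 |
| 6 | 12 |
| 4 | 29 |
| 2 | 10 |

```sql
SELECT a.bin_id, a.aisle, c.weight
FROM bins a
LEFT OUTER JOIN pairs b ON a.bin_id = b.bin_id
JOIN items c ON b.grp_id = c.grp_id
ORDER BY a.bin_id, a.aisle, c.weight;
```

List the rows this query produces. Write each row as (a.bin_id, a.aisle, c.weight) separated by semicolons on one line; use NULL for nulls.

(9, A, 12); (10, E, 11)

Joins associate left-to-right: bins LEFT JOIN pairs on bin_id gives 5 intermediate row(s).
Then INNER JOIN `items c` on grp_id: keep only rows whose b.grp_id appears in c.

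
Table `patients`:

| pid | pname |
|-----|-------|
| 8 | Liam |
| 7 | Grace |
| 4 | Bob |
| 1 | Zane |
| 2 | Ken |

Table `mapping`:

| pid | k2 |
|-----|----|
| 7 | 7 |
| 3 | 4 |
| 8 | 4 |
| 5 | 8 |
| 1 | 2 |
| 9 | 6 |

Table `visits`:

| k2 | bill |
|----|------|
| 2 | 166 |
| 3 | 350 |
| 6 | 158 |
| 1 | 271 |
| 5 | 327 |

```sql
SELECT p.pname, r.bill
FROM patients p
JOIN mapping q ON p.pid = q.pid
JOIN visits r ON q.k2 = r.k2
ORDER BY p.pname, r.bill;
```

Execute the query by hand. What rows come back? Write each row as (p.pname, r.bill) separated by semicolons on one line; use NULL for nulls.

Step 1 — p INNER JOIN q on pid → 3 row(s).
Then INNER JOIN `visits r` on k2: keep only rows whose q.k2 appears in r.

(Zane, 166)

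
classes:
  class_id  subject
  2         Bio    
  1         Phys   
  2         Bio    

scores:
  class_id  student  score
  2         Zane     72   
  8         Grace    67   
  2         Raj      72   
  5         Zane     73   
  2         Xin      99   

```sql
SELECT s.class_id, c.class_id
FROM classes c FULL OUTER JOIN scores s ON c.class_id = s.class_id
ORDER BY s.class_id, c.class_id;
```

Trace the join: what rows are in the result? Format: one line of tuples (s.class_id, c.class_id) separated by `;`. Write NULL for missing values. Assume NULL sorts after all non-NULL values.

(2, 2); (2, 2); (2, 2); (2, 2); (2, 2); (2, 2); (5, NULL); (8, NULL); (NULL, 1)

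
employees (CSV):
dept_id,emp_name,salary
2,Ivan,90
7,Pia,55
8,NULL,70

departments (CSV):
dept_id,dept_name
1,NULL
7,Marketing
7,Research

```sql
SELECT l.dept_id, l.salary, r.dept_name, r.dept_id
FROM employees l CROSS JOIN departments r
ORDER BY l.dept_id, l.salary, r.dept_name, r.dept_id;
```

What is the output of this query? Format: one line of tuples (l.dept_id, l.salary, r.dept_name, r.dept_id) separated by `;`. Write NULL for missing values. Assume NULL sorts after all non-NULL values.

(2, 90, Marketing, 7); (2, 90, Research, 7); (2, 90, NULL, 1); (7, 55, Marketing, 7); (7, 55, Research, 7); (7, 55, NULL, 1); (8, 70, Marketing, 7); (8, 70, Research, 7); (8, 70, NULL, 1)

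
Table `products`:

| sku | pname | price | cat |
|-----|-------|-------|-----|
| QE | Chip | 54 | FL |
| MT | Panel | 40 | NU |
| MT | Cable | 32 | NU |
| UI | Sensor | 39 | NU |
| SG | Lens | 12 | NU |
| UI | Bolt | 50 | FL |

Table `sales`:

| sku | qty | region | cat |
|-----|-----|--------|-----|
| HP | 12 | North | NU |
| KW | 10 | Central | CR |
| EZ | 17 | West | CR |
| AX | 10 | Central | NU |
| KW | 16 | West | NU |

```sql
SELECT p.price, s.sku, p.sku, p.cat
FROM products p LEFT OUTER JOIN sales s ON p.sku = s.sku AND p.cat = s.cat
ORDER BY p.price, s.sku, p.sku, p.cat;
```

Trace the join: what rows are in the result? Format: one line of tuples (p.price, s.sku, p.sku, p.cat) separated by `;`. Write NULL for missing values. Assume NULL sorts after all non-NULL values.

LEFT JOIN keeps every row from `products`; unmatched rows get NULL for `sales`'s columns.
Matching on p.sku = s.sku AND p.cat = s.cat.
- sku=QE, cat=FL: no s row matches, row kept with s columns NULL.
- sku=MT, cat=NU: no s row matches, row kept with s columns NULL.
- sku=MT, cat=NU: no s row matches, row kept with s columns NULL.
- sku=UI, cat=NU: no s row matches, row kept with s columns NULL.
- sku=SG, cat=NU: no s row matches, row kept with s columns NULL.
- sku=UI, cat=FL: no s row matches, row kept with s columns NULL.
After projecting and ordering:
p.price | s.sku | p.sku | p.cat
12 | NULL | SG | NU
32 | NULL | MT | NU
39 | NULL | UI | NU
40 | NULL | MT | NU
50 | NULL | UI | FL
54 | NULL | QE | FL

(12, NULL, SG, NU); (32, NULL, MT, NU); (39, NULL, UI, NU); (40, NULL, MT, NU); (50, NULL, UI, FL); (54, NULL, QE, FL)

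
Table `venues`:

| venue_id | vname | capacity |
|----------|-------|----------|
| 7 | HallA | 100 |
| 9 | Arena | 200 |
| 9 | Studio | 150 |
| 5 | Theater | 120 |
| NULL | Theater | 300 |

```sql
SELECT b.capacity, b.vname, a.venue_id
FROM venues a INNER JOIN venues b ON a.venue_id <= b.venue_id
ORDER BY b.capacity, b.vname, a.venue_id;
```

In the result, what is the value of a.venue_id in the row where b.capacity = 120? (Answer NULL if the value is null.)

INNER JOIN keeps only pairs where the ON condition holds.
Matching on a.venue_id <= b.venue_id. A NULL in a compared column never satisfies the condition.
Matched pairs: 11.

5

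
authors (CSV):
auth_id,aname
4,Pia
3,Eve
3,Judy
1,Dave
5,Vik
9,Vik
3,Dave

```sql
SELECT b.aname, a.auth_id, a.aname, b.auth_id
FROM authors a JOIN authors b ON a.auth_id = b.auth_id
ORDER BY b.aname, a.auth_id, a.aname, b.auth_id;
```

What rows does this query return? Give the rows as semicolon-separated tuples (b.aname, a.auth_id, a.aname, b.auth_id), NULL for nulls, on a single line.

(Dave, 1, Dave, 1); (Dave, 3, Dave, 3); (Dave, 3, Eve, 3); (Dave, 3, Judy, 3); (Eve, 3, Dave, 3); (Eve, 3, Eve, 3); (Eve, 3, Judy, 3); (Judy, 3, Dave, 3); (Judy, 3, Eve, 3); (Judy, 3, Judy, 3); (Pia, 4, Pia, 4); (Vik, 5, Vik, 5); (Vik, 9, Vik, 9)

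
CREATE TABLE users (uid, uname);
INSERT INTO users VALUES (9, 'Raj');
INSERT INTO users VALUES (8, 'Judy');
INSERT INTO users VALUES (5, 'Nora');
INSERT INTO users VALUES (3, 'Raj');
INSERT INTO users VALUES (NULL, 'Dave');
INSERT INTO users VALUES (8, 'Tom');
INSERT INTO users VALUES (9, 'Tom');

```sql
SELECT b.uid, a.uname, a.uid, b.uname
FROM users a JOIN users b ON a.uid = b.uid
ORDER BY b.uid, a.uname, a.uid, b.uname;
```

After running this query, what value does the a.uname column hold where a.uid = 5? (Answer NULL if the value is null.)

Nora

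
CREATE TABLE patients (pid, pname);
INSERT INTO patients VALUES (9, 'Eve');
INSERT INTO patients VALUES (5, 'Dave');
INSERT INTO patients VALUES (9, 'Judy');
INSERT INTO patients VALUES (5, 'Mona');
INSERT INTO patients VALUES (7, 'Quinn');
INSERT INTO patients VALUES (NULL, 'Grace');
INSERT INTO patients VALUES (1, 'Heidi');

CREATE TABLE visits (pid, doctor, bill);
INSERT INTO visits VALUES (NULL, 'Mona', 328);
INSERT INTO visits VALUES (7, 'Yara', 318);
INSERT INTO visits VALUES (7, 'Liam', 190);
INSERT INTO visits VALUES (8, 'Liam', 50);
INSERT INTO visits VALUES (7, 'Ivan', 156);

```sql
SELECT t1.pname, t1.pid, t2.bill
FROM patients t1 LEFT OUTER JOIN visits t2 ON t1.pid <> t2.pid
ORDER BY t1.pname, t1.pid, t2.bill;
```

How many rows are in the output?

LEFT JOIN keeps every row from `patients`; unmatched rows get NULL for `visits`'s columns.
Matching on t1.pid <> t2.pid. A NULL in a compared column never satisfies the condition.
Matched pairs: 21; unmatched t1 rows kept: 1.
Total: 21 matched + 1 padded = 22 rows.

22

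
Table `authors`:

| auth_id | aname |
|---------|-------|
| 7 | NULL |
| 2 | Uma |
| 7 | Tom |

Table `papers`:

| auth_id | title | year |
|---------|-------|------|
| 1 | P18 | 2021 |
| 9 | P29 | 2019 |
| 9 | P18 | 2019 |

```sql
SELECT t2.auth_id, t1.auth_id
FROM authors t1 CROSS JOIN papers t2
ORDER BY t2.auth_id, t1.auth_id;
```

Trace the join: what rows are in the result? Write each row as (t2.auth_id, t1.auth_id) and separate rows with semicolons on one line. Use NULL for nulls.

(1, 2); (1, 7); (1, 7); (9, 2); (9, 2); (9, 7); (9, 7); (9, 7); (9, 7)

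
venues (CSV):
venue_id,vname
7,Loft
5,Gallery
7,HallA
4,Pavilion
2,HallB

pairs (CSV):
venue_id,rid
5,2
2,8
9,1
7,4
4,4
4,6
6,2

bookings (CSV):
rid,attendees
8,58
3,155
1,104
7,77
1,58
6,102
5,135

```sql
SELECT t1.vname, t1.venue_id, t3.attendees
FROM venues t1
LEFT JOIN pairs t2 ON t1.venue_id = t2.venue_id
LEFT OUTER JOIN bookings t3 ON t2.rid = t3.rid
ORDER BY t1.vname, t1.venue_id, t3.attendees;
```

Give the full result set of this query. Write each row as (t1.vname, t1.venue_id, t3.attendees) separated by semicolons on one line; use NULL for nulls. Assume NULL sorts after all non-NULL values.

Joins associate left-to-right: venues LEFT JOIN pairs on venue_id gives 6 intermediate row(s).
Then LEFT JOIN `bookings t3` on rid: each of those 6 rows is kept; rows whose t2.rid has no match in t3 get NULL for t3's columns.

(Gallery, 5, NULL); (HallA, 7, NULL); (HallB, 2, 58); (Loft, 7, NULL); (Pavilion, 4, 102); (Pavilion, 4, NULL)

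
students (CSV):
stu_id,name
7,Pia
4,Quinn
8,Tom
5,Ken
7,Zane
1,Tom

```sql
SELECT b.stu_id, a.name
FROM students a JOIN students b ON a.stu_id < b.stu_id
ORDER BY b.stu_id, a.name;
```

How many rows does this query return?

14

INNER JOIN keeps only pairs where the ON condition holds.
Matching on a.stu_id < b.stu_id.
Matched pairs: 14.
Total: 14 rows.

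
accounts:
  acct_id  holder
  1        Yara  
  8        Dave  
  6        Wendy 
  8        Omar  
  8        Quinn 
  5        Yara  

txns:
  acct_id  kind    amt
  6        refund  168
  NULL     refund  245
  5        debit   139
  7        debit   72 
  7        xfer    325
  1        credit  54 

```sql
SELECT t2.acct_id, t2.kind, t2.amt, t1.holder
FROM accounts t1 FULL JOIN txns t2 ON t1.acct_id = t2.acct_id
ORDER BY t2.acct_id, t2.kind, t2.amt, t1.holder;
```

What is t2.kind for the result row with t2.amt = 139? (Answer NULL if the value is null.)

debit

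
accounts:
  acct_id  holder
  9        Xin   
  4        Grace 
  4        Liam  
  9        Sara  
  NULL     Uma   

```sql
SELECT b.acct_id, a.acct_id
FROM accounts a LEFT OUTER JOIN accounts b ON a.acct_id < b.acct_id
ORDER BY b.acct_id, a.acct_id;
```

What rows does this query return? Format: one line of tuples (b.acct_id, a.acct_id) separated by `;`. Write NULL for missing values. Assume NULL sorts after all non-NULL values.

LEFT JOIN keeps every row from `accounts a`; unmatched rows get NULL for `accounts b`'s columns.
Matching on a.acct_id < b.acct_id. A NULL in a compared column never satisfies the condition.
Matched pairs: 4; unmatched a rows kept: 3.

(9, 4); (9, 4); (9, 4); (9, 4); (NULL, 9); (NULL, 9); (NULL, NULL)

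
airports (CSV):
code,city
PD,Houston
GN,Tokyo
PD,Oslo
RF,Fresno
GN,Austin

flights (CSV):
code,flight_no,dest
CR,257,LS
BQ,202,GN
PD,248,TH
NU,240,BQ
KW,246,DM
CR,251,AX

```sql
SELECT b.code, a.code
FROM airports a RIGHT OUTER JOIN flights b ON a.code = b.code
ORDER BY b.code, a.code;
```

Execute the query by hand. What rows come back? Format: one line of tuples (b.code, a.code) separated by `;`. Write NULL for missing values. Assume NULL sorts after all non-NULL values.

RIGHT JOIN keeps every row from `flights`; unmatched rows get NULL for `airports`'s columns.
Matching on a.code = b.code.
Matched pairs: 2; unmatched b rows kept: 5.

(BQ, NULL); (CR, NULL); (CR, NULL); (KW, NULL); (NU, NULL); (PD, PD); (PD, PD)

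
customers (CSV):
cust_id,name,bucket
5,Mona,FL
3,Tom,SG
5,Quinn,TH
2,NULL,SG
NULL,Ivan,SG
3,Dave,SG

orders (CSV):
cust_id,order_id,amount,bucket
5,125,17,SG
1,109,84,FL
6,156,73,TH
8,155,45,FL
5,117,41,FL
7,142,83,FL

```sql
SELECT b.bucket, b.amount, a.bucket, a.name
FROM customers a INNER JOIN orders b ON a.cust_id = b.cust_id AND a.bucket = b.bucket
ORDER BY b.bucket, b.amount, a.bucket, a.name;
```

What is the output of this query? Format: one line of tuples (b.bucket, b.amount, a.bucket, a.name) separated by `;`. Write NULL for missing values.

INNER JOIN keeps only pairs where the ON condition holds.
Matching on a.cust_id = b.cust_id AND a.bucket = b.bucket. A NULL in a compared column never satisfies the condition.
- a[0] cust_id=5, bucket=FL → 1 match(es) in b → 1 row(s).
- a[1] cust_id=3, bucket=SG → no match; dropped.
- a[2] cust_id=5, bucket=TH → no match; dropped.
- a[3] cust_id=2, bucket=SG → no match; dropped.
- a[4] cust_id=NULL, bucket=SG → no match; dropped.
- a[5] cust_id=3, bucket=SG → no match; dropped.
After projecting and ordering:
b.bucket | b.amount | a.bucket | a.name
FL | 41 | FL | Mona

(FL, 41, FL, Mona)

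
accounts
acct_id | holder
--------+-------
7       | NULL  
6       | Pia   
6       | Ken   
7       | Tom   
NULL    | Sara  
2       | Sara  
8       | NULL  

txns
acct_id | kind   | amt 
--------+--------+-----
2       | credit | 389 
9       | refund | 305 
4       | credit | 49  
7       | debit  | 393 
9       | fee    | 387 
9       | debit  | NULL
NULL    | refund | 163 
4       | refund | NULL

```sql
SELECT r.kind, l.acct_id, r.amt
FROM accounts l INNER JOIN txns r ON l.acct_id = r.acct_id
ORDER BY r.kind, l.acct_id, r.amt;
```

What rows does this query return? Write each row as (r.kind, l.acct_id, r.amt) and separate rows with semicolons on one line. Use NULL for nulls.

(credit, 2, 389); (debit, 7, 393); (debit, 7, 393)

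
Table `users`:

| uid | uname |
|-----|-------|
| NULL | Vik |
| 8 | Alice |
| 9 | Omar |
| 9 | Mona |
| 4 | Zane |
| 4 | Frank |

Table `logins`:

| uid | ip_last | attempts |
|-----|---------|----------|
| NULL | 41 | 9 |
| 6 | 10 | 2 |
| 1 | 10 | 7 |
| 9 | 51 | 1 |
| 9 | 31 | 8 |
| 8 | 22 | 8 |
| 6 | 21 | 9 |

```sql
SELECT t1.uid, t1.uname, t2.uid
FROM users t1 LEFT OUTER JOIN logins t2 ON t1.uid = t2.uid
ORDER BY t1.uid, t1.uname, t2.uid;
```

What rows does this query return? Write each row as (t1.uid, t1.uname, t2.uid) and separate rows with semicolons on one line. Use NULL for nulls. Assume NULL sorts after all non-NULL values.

(4, Frank, NULL); (4, Zane, NULL); (8, Alice, 8); (9, Mona, 9); (9, Mona, 9); (9, Omar, 9); (9, Omar, 9); (NULL, Vik, NULL)

LEFT JOIN keeps every row from `users`; unmatched rows get NULL for `logins`'s columns.
Matching on t1.uid = t2.uid. A NULL in a compared column never satisfies the condition.
- uid=NULL: no t2 row matches, row kept with t2 columns NULL.
- uid=8: 1 matching t2 row(s), so 1 row(s) emitted.
- uid=9: 2 matching t2 row(s), so 2 row(s) emitted.
- uid=9: 2 matching t2 row(s), so 2 row(s) emitted.
- uid=4: no t2 row matches, row kept with t2 columns NULL.
- uid=4: no t2 row matches, row kept with t2 columns NULL.
After projecting and ordering:
t1.uid | t1.uname | t2.uid
4 | Frank | NULL
4 | Zane | NULL
8 | Alice | 8
9 | Mona | 9
9 | Mona | 9
9 | Omar | 9
9 | Omar | 9
NULL | Vik | NULL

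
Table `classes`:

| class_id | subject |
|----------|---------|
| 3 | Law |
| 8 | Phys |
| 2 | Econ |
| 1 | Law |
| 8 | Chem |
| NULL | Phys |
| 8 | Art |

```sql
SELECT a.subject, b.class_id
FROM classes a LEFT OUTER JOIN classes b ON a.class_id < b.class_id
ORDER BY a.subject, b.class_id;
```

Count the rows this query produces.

16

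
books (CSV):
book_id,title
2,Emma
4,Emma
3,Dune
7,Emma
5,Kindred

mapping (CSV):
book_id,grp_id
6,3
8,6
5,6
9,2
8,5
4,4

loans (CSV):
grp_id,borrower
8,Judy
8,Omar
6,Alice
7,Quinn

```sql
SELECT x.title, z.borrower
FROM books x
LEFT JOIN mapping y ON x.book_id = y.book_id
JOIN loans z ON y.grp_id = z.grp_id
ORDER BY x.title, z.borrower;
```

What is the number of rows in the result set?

1

Evaluate left to right. First `books x LEFT JOIN mapping y` on book_id: 5 row(s).
Then INNER JOIN `loans z` on grp_id: keep only rows whose y.grp_id appears in z.
Result: 1 row(s).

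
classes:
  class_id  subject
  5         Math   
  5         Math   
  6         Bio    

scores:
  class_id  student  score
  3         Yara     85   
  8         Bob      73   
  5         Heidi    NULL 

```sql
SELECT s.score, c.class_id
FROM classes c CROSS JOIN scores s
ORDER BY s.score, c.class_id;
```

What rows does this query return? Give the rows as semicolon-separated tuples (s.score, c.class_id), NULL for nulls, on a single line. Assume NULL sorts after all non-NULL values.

(73, 5); (73, 5); (73, 6); (85, 5); (85, 5); (85, 6); (NULL, 5); (NULL, 5); (NULL, 6)

CROSS JOIN pairs every row of `classes` with every row of `scores`: 3 × 3 = 9 rows.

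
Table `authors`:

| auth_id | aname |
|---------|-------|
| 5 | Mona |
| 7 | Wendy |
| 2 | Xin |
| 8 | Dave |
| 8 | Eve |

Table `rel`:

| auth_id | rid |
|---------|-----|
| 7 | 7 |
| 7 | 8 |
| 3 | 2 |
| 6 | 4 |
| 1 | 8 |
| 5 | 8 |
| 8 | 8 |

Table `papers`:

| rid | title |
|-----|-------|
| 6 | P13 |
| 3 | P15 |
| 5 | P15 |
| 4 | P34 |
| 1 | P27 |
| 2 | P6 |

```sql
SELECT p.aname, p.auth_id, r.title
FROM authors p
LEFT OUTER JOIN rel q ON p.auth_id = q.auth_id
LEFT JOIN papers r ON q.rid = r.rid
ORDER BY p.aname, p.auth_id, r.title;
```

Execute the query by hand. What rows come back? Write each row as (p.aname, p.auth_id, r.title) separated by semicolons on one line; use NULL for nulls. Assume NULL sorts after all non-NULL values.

Joins associate left-to-right: authors LEFT JOIN rel on auth_id gives 6 intermediate row(s).
Then LEFT JOIN `papers r` on rid: each of those 6 rows is kept; rows whose q.rid has no match in r get NULL for r's columns.

(Dave, 8, NULL); (Eve, 8, NULL); (Mona, 5, NULL); (Wendy, 7, NULL); (Wendy, 7, NULL); (Xin, 2, NULL)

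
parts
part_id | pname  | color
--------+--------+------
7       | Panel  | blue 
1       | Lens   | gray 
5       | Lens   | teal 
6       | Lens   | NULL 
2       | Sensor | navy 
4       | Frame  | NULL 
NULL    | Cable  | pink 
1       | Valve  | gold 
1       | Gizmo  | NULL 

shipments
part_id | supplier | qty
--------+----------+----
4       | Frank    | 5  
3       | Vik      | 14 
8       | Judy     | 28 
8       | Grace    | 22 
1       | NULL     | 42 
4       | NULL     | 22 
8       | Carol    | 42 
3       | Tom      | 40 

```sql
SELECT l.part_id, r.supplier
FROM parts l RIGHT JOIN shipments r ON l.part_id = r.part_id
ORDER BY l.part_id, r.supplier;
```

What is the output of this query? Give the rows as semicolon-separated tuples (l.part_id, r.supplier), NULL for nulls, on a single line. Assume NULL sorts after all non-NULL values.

(1, NULL); (1, NULL); (1, NULL); (4, Frank); (4, NULL); (NULL, Carol); (NULL, Grace); (NULL, Judy); (NULL, Tom); (NULL, Vik)

RIGHT JOIN keeps every row from `shipments`; unmatched rows get NULL for `parts`'s columns.
Matching on l.part_id = r.part_id. A NULL in a compared column never satisfies the condition.
- l[0] part_id=7 → no match.
- l[1] part_id=1 → 1 match(es) in r → 1 row(s).
- l[2] part_id=5 → no match.
- l[3] part_id=6 → no match.
- l[4] part_id=2 → no match.
- l[5] part_id=4 → 2 match(es) in r → 2 row(s).
- l[6] part_id=NULL → no match.
- l[7] part_id=1 → 1 match(es) in r → 1 row(s).
- l[8] part_id=1 → 1 match(es) in r → 1 row(s).
- 5 r row(s) had no l match → kept, l columns NULL.
After projecting and ordering:
l.part_id | r.supplier
1 | NULL
1 | NULL
1 | NULL
4 | Frank
4 | NULL
NULL | Carol
NULL | Grace
NULL | Judy
NULL | Tom
NULL | Vik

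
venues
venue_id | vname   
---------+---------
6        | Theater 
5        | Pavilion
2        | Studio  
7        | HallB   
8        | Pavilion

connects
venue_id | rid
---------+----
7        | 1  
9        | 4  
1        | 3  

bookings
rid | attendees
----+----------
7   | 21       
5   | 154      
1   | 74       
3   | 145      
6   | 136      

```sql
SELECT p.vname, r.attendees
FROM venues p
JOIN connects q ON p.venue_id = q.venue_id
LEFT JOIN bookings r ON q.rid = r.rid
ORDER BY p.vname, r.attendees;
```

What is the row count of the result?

Evaluate left to right. First `venues p INNER JOIN connects q` on venue_id: 1 row(s).
Then LEFT JOIN `bookings r` on rid: each of those 1 rows is kept; rows whose q.rid has no match in r get NULL for r's columns.
Result: 1 row(s).

1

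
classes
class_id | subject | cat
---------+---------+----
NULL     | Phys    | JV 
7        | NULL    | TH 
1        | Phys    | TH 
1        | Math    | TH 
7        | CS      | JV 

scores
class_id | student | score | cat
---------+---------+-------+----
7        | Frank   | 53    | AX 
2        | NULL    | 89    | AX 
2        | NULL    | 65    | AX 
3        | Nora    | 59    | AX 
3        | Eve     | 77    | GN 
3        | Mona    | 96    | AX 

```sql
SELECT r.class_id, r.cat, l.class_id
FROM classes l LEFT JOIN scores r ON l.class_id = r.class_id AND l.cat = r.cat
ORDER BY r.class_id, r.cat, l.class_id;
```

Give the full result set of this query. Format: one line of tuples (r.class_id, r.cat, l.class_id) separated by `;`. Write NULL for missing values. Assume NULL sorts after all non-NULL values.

(NULL, NULL, 1); (NULL, NULL, 1); (NULL, NULL, 7); (NULL, NULL, 7); (NULL, NULL, NULL)

LEFT JOIN keeps every row from `classes`; unmatched rows get NULL for `scores`'s columns.
Matching on l.class_id = r.class_id AND l.cat = r.cat. A NULL in a compared column never satisfies the condition.
- l row (class_id=NULL, cat=JV): no match → kept, r columns NULL.
- l row (class_id=7, cat=TH): no match → kept, r columns NULL.
- l row (class_id=1, cat=TH): no match → kept, r columns NULL.
- l row (class_id=1, cat=TH): no match → kept, r columns NULL.
- l row (class_id=7, cat=JV): no match → kept, r columns NULL.
After projecting and ordering:
r.class_id | r.cat | l.class_id
NULL | NULL | 1
NULL | NULL | 1
NULL | NULL | 7
NULL | NULL | 7
NULL | NULL | NULL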